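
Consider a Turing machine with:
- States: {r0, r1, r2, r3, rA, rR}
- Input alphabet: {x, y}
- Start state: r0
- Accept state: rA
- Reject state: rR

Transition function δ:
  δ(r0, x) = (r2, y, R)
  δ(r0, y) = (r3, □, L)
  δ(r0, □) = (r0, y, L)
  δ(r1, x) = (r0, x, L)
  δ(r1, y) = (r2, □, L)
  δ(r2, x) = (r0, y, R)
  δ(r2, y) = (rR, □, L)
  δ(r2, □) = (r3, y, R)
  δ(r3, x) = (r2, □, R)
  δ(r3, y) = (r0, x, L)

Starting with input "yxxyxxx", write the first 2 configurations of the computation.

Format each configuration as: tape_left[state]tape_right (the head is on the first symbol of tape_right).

Transitions applied:
Step 1: δ(r0, y) = (r3, □, L)

The first 2 configurations are:
[r0]yxxyxxx ⊢ [r3]□□xxyxxx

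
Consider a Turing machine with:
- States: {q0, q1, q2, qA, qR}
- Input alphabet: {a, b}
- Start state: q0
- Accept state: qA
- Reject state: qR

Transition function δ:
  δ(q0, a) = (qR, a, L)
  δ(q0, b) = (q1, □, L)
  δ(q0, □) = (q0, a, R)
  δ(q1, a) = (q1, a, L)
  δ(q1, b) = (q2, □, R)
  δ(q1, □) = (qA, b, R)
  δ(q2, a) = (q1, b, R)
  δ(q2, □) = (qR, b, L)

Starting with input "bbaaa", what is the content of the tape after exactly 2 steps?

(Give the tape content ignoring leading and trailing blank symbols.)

Execution trace:
Initial: [q0]bbaaa
Step 1: δ(q0, b) = (q1, □, L) → [q1]□□baaa
Step 2: δ(q1, □) = (qA, b, R) → b[qA]□baaa

The machine reaches the accept state qA and halts.

After 2 steps, the tape (ignoring leading/trailing blanks) is: b□baaa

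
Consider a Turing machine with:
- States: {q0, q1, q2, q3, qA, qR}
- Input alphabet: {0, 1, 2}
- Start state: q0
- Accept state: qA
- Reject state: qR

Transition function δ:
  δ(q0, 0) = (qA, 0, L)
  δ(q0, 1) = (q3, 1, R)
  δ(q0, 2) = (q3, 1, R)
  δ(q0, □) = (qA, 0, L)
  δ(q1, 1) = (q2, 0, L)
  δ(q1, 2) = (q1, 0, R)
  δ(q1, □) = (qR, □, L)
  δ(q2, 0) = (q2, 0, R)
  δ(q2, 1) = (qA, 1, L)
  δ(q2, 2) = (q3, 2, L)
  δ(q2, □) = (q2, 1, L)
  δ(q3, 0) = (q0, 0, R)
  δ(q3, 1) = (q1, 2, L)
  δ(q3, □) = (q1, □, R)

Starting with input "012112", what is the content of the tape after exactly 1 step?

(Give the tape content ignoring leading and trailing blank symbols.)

Execution trace:
Initial: [q0]012112
Step 1: δ(q0, 0) = (qA, 0, L) → [qA]□012112

The machine reaches the accept state qA and halts.

After 1 step, the tape (ignoring leading/trailing blanks) is: 012112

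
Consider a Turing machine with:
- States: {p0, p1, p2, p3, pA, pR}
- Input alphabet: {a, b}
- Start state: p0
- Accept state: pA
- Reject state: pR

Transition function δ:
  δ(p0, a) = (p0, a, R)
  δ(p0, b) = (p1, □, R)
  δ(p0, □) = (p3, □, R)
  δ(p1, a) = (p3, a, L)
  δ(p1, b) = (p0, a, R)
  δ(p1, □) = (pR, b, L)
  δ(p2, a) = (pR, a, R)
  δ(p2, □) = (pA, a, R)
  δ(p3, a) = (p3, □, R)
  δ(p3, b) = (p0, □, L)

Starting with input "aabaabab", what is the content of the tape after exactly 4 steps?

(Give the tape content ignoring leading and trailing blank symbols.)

Execution trace:
Initial: [p0]aabaabab
Step 1: δ(p0, a) = (p0, a, R) → a[p0]abaabab
Step 2: δ(p0, a) = (p0, a, R) → aa[p0]baabab
Step 3: δ(p0, b) = (p1, □, R) → aa□[p1]aabab
Step 4: δ(p1, a) = (p3, a, L) → aa[p3]□aabab

No transition is defined for δ(p3, □). By convention the machine halts and rejects.

After 4 steps, the tape (ignoring leading/trailing blanks) is: aa□aabab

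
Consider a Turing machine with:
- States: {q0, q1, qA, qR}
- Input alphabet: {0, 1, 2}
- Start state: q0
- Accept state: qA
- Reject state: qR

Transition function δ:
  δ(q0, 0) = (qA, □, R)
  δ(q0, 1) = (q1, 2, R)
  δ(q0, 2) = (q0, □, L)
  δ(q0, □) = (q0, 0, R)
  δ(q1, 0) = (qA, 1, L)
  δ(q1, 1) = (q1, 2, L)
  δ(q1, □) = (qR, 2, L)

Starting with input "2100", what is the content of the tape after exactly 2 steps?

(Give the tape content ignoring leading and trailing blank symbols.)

Execution trace:
Initial: [q0]2100
Step 1: δ(q0, 2) = (q0, □, L) → [q0]□□100
Step 2: δ(q0, □) = (q0, 0, R) → 0[q0]□100

After 2 steps, the tape (ignoring leading/trailing blanks) is: 0□100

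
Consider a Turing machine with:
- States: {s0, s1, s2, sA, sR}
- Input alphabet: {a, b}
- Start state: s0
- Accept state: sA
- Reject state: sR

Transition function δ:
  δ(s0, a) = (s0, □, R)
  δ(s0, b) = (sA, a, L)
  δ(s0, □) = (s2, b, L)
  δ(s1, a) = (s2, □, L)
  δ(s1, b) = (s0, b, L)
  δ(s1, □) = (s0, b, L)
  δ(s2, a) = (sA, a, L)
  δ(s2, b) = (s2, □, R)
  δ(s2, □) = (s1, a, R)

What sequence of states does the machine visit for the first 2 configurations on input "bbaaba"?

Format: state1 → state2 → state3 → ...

Execution trace:
Initial: [s0]bbaaba
Step 1: δ(s0, b) = (sA, a, L) → [sA]□abaaba

The machine reaches the accept state sA and halts.

State sequence: s0 → sA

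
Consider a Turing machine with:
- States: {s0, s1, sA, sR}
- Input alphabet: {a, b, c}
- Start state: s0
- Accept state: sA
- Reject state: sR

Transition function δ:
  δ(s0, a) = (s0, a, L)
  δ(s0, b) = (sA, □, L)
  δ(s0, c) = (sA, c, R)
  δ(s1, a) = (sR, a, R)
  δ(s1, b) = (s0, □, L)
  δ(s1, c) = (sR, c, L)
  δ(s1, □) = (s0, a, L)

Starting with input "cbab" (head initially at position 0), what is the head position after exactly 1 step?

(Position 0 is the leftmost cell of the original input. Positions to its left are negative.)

Execution trace (head position shown):
Step 0: [s0]cbab  (head at position 0)
Step 1: move right → c[sA]bab  (head at position 1)

After 1 step, the head is at position 1.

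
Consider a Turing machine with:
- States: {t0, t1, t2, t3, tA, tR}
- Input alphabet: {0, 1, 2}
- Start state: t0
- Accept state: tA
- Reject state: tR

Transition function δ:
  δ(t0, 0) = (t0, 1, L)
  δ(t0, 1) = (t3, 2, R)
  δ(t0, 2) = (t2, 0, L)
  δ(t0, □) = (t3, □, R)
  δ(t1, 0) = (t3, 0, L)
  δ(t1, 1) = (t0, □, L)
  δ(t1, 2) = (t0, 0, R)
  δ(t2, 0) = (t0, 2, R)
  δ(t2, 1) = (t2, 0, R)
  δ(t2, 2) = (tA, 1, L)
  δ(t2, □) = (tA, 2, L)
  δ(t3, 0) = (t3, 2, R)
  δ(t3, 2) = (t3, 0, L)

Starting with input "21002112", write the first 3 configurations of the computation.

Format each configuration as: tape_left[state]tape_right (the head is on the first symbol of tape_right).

Transitions applied:
Step 1: δ(t0, 2) = (t2, 0, L)
Step 2: δ(t2, □) = (tA, 2, L)

The first 3 configurations are:
[t0]21002112 ⊢ [t2]□01002112 ⊢ [tA]□201002112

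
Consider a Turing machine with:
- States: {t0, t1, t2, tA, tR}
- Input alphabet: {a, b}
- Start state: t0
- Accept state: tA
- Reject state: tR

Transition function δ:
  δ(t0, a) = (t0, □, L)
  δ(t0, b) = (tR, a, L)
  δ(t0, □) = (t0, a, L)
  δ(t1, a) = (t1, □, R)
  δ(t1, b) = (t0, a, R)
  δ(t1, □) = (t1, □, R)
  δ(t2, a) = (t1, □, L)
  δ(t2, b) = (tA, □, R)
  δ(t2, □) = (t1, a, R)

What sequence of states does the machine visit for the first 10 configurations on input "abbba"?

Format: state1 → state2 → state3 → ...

Execution trace:
Initial: [t0]abbba
Step 1: δ(t0, a) = (t0, □, L) → [t0]□□bbba
Step 2: δ(t0, □) = (t0, a, L) → [t0]□a□bbba
Step 3: δ(t0, □) = (t0, a, L) → [t0]□aa□bbba
Step 4: δ(t0, □) = (t0, a, L) → [t0]□aaa□bbba
Step 5: δ(t0, □) = (t0, a, L) → [t0]□aaaa□bbba
Step 6: δ(t0, □) = (t0, a, L) → [t0]□aaaaa□bbba
Step 7: δ(t0, □) = (t0, a, L) → [t0]□aaaaaa□bbba
Step 8: δ(t0, □) = (t0, a, L) → [t0]□aaaaaaa□bbba
Step 9: δ(t0, □) = (t0, a, L) → [t0]□aaaaaaaa□bbba

State sequence: t0 → t0 → t0 → t0 → t0 → t0 → t0 → t0 → t0 → t0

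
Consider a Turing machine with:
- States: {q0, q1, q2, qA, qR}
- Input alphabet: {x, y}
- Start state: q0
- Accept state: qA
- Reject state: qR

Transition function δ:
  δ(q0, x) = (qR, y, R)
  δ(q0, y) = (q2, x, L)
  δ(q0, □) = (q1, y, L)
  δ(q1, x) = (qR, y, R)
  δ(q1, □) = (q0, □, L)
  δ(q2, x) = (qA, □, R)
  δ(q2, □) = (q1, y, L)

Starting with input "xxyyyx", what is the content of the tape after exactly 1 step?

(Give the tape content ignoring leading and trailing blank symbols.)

Execution trace:
Initial: [q0]xxyyyx
Step 1: δ(q0, x) = (qR, y, R) → y[qR]xyyyx

The machine reaches the reject state qR and halts.

After 1 step, the tape (ignoring leading/trailing blanks) is: yxyyyx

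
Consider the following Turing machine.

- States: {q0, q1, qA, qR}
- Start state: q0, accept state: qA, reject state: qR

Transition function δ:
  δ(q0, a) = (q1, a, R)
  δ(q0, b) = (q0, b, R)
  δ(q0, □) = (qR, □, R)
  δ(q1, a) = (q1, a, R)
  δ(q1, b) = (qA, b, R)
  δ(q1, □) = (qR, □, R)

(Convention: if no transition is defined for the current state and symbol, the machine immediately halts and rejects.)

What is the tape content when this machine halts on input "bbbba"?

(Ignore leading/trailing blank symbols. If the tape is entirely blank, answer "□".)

Execution trace:
Initial: [q0]bbbba
Step 1: δ(q0, b) = (q0, b, R) → b[q0]bbba
Step 2: δ(q0, b) = (q0, b, R) → bb[q0]bba
Step 3: δ(q0, b) = (q0, b, R) → bbb[q0]ba
Step 4: δ(q0, b) = (q0, b, R) → bbbb[q0]a
Step 5: δ(q0, a) = (q1, a, R) → bbbba[q1]□
Step 6: δ(q1, □) = (qR, □, R) → bbbba□[qR]□

The machine reaches the reject state qR and halts.

Final tape (ignoring leading/trailing blanks): bbbba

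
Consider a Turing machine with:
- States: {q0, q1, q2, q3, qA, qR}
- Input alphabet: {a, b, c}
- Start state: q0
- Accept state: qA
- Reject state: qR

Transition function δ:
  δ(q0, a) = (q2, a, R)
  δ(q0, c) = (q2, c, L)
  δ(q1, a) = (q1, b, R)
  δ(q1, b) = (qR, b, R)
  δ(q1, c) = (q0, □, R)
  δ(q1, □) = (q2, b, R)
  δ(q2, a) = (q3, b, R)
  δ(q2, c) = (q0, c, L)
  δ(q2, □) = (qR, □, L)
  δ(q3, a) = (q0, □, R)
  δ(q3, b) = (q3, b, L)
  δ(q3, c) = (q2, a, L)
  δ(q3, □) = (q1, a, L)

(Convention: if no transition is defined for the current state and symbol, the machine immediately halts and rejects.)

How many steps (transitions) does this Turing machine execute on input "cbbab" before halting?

Execution trace:
Initial: [q0]cbbab
Step 1: δ(q0, c) = (q2, c, L) → [q2]□cbbab
Step 2: δ(q2, □) = (qR, □, L) → [qR]□□cbbab

The machine reaches the reject state qR and halts.

The machine executed 2 steps before halting.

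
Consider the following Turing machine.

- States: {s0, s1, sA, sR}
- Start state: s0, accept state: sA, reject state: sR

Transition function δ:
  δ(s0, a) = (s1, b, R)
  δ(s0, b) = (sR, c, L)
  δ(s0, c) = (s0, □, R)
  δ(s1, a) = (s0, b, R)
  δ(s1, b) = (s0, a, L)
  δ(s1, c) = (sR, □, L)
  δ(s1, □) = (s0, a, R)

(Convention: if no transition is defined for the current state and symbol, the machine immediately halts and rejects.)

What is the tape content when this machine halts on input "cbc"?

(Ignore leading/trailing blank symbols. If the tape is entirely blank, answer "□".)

Execution trace:
Initial: [s0]cbc
Step 1: δ(s0, c) = (s0, □, R) → □[s0]bc
Step 2: δ(s0, b) = (sR, c, L) → [sR]□cc

The machine reaches the reject state sR and halts.

Final tape (ignoring leading/trailing blanks): cc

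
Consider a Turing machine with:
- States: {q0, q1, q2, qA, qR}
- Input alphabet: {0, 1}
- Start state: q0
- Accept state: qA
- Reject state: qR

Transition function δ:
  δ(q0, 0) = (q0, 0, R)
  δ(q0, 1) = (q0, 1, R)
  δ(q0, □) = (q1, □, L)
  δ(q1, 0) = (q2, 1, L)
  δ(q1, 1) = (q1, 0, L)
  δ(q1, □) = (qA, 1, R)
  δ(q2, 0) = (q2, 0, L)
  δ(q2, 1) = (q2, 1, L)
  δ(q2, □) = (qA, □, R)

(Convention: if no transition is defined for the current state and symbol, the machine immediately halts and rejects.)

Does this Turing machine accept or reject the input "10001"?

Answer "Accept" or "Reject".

Execution trace:
Initial: [q0]10001
Step 1: δ(q0, 1) = (q0, 1, R) → 1[q0]0001
Step 2: δ(q0, 0) = (q0, 0, R) → 10[q0]001
Step 3: δ(q0, 0) = (q0, 0, R) → 100[q0]01
Step 4: δ(q0, 0) = (q0, 0, R) → 1000[q0]1
Step 5: δ(q0, 1) = (q0, 1, R) → 10001[q0]□
Step 6: δ(q0, □) = (q1, □, L) → 1000[q1]1□
Step 7: δ(q1, 1) = (q1, 0, L) → 100[q1]00□
Step 8: δ(q1, 0) = (q2, 1, L) → 10[q2]010□
Step 9: δ(q2, 0) = (q2, 0, L) → 1[q2]0010□
Step 10: δ(q2, 0) = (q2, 0, L) → [q2]10010□
Step 11: δ(q2, 1) = (q2, 1, L) → [q2]□10010□
Step 12: δ(q2, □) = (qA, □, R) → □[qA]10010□

The machine reaches the accept state qA and halts.

Answer: Accept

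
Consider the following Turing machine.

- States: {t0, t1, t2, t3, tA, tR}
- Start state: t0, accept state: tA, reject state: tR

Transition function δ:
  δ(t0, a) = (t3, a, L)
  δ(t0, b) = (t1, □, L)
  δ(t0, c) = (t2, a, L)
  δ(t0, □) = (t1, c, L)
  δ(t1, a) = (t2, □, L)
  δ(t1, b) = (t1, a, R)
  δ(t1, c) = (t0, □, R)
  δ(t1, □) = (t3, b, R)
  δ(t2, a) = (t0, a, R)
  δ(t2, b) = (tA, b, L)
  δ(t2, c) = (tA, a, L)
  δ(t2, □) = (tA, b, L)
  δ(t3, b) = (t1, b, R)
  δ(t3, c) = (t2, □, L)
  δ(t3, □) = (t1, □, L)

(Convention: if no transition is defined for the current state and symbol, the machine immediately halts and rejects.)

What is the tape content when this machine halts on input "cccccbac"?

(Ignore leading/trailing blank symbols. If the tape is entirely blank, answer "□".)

Execution trace:
Initial: [t0]cccccbac
Step 1: δ(t0, c) = (t2, a, L) → [t2]□accccbac
Step 2: δ(t2, □) = (tA, b, L) → [tA]□baccccbac

The machine reaches the accept state tA and halts.

Final tape (ignoring leading/trailing blanks): baccccbac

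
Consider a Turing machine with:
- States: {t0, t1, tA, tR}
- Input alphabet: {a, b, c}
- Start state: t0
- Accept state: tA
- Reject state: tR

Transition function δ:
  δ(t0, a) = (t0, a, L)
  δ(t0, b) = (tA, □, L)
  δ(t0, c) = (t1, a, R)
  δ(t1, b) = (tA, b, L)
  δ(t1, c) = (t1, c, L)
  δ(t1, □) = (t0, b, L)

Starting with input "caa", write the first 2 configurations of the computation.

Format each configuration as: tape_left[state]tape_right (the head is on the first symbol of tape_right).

Transitions applied:
Step 1: δ(t0, c) = (t1, a, R)

The first 2 configurations are:
[t0]caa ⊢ a[t1]aa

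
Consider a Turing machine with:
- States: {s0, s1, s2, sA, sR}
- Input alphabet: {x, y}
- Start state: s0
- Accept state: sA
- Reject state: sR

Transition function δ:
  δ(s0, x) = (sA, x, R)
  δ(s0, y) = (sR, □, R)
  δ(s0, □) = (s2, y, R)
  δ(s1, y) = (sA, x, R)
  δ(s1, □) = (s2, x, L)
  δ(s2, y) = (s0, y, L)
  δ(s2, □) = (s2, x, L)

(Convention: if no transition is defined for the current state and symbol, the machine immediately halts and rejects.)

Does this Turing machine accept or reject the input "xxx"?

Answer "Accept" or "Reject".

Execution trace:
Initial: [s0]xxx
Step 1: δ(s0, x) = (sA, x, R) → x[sA]xx

The machine reaches the accept state sA and halts.

Answer: Accept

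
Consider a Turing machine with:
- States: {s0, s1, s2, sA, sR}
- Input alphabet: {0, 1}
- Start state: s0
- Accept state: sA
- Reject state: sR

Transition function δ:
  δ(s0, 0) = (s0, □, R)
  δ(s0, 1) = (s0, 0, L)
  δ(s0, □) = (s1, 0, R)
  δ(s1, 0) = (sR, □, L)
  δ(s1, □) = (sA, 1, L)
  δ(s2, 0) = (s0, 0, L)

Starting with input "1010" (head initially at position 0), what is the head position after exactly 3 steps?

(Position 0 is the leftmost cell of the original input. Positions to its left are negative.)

Execution trace (head position shown):
Step 0: [s0]1010  (head at position 0)
Step 1: move left → [s0]□0010  (head at position -1)
Step 2: move right → 0[s1]0010  (head at position 0)
Step 3: move left → [sR]0□010  (head at position -1)

After 3 steps, the head is at position -1.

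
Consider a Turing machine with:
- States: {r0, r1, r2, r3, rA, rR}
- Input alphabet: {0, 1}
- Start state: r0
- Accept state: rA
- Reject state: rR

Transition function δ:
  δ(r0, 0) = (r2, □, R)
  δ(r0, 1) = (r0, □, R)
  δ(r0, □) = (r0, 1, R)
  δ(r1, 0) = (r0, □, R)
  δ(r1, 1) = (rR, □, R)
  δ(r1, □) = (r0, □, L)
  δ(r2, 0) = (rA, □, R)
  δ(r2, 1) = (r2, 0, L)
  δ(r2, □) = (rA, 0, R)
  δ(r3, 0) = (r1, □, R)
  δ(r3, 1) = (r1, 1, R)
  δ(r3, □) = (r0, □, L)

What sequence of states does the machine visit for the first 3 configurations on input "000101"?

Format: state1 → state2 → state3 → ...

Execution trace:
Initial: [r0]000101
Step 1: δ(r0, 0) = (r2, □, R) → □[r2]00101
Step 2: δ(r2, 0) = (rA, □, R) → □□[rA]0101

The machine reaches the accept state rA and halts.

State sequence: r0 → r2 → rA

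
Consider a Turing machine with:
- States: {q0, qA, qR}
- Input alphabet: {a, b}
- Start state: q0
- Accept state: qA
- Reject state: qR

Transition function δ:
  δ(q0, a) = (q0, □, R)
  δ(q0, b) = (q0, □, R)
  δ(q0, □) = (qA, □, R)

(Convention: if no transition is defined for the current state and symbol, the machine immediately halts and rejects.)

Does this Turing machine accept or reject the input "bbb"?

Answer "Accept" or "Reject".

Execution trace:
Initial: [q0]bbb
Step 1: δ(q0, b) = (q0, □, R) → □[q0]bb
Step 2: δ(q0, b) = (q0, □, R) → □□[q0]b
Step 3: δ(q0, b) = (q0, □, R) → □□□[q0]□
Step 4: δ(q0, □) = (qA, □, R) → □□□□[qA]□

The machine reaches the accept state qA and halts.

Answer: Accept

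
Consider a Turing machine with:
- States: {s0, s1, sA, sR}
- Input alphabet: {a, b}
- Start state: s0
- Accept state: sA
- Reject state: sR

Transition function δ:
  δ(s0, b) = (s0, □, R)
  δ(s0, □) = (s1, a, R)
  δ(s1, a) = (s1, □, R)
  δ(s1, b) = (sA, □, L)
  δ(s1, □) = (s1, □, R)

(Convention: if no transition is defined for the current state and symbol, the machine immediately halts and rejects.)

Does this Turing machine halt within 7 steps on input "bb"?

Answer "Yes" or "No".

Execution trace:
Initial: [s0]bb
Step 1: δ(s0, b) = (s0, □, R) → □[s0]b
Step 2: δ(s0, b) = (s0, □, R) → □□[s0]□
Step 3: δ(s0, □) = (s1, a, R) → □□a[s1]□
Step 4: δ(s1, □) = (s1, □, R) → □□a□[s1]□
Step 5: δ(s1, □) = (s1, □, R) → □□a□□[s1]□
Step 6: δ(s1, □) = (s1, □, R) → □□a□□□[s1]□
Step 7: δ(s1, □) = (s1, □, R) → □□a□□□□[s1]□

The machine has not reached a halting state after 7 steps.
The machine did not halt within the 7-step bound.

Answer: No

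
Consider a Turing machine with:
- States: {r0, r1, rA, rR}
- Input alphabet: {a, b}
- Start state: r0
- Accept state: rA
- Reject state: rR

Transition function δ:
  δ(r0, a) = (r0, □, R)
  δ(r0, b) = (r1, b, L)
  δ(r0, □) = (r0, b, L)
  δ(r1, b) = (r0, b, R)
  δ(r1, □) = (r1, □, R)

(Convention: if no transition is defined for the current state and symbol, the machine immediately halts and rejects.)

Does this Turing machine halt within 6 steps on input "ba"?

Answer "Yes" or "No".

Execution trace:
Initial: [r0]ba
Step 1: δ(r0, b) = (r1, b, L) → [r1]□ba
Step 2: δ(r1, □) = (r1, □, R) → □[r1]ba
Step 3: δ(r1, b) = (r0, b, R) → □b[r0]a
Step 4: δ(r0, a) = (r0, □, R) → □b□[r0]□
Step 5: δ(r0, □) = (r0, b, L) → □b[r0]□b
Step 6: δ(r0, □) = (r0, b, L) → □[r0]bbb

The machine has not reached a halting state after 6 steps.
The machine did not halt within the 6-step bound.

Answer: No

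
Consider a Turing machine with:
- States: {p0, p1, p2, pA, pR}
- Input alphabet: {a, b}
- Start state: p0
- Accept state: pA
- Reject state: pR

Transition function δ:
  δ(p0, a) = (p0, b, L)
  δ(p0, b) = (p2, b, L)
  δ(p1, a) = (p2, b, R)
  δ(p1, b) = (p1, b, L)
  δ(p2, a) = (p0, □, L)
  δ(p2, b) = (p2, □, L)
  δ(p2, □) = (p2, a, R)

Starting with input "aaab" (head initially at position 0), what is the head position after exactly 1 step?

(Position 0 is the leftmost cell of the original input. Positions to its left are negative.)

Execution trace (head position shown):
Step 0: [p0]aaab  (head at position 0)
Step 1: move left → [p0]□baab  (head at position -1)

After 1 step, the head is at position -1.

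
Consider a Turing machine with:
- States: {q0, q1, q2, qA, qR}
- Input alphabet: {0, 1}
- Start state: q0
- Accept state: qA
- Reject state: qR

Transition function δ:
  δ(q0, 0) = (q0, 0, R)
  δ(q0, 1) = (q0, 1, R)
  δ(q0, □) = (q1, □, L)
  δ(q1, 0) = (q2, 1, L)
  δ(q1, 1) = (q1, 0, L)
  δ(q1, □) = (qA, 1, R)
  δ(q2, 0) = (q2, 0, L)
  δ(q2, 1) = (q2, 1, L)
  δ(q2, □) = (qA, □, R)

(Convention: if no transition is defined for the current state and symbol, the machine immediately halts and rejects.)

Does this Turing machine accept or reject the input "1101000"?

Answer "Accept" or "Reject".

Execution trace:
Initial: [q0]1101000
Step 1: δ(q0, 1) = (q0, 1, R) → 1[q0]101000
Step 2: δ(q0, 1) = (q0, 1, R) → 11[q0]01000
Step 3: δ(q0, 0) = (q0, 0, R) → 110[q0]1000
Step 4: δ(q0, 1) = (q0, 1, R) → 1101[q0]000
Step 5: δ(q0, 0) = (q0, 0, R) → 11010[q0]00
Step 6: δ(q0, 0) = (q0, 0, R) → 110100[q0]0
Step 7: δ(q0, 0) = (q0, 0, R) → 1101000[q0]□
Step 8: δ(q0, □) = (q1, □, L) → 110100[q1]0□
Step 9: δ(q1, 0) = (q2, 1, L) → 11010[q2]01□
Step 10: δ(q2, 0) = (q2, 0, L) → 1101[q2]001□
Step 11: δ(q2, 0) = (q2, 0, L) → 110[q2]1001□
Step 12: δ(q2, 1) = (q2, 1, L) → 11[q2]01001□
Step 13: δ(q2, 0) = (q2, 0, L) → 1[q2]101001□
Step 14: δ(q2, 1) = (q2, 1, L) → [q2]1101001□
Step 15: δ(q2, 1) = (q2, 1, L) → [q2]□1101001□
Step 16: δ(q2, □) = (qA, □, R) → □[qA]1101001□

The machine reaches the accept state qA and halts.

Answer: Accept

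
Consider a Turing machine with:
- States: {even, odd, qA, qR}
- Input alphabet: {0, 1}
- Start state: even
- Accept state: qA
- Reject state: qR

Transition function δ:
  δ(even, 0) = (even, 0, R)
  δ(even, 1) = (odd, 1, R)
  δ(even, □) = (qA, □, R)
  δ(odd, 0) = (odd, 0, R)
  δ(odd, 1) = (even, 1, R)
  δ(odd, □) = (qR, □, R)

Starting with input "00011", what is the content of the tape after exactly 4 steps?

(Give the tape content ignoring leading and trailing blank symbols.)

Execution trace:
Initial: [even]00011
Step 1: δ(even, 0) = (even, 0, R) → 0[even]0011
Step 2: δ(even, 0) = (even, 0, R) → 00[even]011
Step 3: δ(even, 0) = (even, 0, R) → 000[even]11
Step 4: δ(even, 1) = (odd, 1, R) → 0001[odd]1

After 4 steps, the tape (ignoring leading/trailing blanks) is: 00011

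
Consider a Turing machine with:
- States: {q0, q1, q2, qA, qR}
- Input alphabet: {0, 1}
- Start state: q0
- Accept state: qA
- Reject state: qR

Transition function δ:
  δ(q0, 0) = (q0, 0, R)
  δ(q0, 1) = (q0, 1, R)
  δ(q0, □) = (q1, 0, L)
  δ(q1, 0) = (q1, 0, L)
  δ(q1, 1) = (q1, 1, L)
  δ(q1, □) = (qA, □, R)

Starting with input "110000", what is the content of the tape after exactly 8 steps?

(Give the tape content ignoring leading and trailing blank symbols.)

Execution trace:
Initial: [q0]110000
Step 1: δ(q0, 1) = (q0, 1, R) → 1[q0]10000
Step 2: δ(q0, 1) = (q0, 1, R) → 11[q0]0000
Step 3: δ(q0, 0) = (q0, 0, R) → 110[q0]000
Step 4: δ(q0, 0) = (q0, 0, R) → 1100[q0]00
Step 5: δ(q0, 0) = (q0, 0, R) → 11000[q0]0
Step 6: δ(q0, 0) = (q0, 0, R) → 110000[q0]□
Step 7: δ(q0, □) = (q1, 0, L) → 11000[q1]00
Step 8: δ(q1, 0) = (q1, 0, L) → 1100[q1]000

After 8 steps, the tape (ignoring leading/trailing blanks) is: 1100000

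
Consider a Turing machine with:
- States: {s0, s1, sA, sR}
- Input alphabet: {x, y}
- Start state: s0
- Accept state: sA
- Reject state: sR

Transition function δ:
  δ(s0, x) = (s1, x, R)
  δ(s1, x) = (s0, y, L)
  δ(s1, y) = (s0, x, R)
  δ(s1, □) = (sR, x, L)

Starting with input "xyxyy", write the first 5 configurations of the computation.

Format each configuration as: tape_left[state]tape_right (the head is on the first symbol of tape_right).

Transitions applied:
Step 1: δ(s0, x) = (s1, x, R)
Step 2: δ(s1, y) = (s0, x, R)
Step 3: δ(s0, x) = (s1, x, R)
Step 4: δ(s1, y) = (s0, x, R)

The first 5 configurations are:
[s0]xyxyy ⊢ x[s1]yxyy ⊢ xx[s0]xyy ⊢ xxx[s1]yy ⊢ xxxx[s0]y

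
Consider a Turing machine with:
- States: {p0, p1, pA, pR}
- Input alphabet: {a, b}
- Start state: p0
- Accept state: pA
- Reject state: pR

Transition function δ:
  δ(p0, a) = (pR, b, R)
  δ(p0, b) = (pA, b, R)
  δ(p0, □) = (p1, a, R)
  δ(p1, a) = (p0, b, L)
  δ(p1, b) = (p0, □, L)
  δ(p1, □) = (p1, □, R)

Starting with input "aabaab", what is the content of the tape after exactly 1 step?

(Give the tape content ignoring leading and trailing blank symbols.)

Execution trace:
Initial: [p0]aabaab
Step 1: δ(p0, a) = (pR, b, R) → b[pR]abaab

The machine reaches the reject state pR and halts.

After 1 step, the tape (ignoring leading/trailing blanks) is: babaab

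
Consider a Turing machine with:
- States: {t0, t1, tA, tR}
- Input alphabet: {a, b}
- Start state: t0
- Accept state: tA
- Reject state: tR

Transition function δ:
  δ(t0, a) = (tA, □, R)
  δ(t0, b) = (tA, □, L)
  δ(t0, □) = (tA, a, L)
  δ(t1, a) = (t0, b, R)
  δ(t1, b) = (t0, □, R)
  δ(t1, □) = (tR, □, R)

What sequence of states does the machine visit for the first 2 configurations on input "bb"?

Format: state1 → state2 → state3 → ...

Execution trace:
Initial: [t0]bb
Step 1: δ(t0, b) = (tA, □, L) → [tA]□□b

The machine reaches the accept state tA and halts.

State sequence: t0 → tA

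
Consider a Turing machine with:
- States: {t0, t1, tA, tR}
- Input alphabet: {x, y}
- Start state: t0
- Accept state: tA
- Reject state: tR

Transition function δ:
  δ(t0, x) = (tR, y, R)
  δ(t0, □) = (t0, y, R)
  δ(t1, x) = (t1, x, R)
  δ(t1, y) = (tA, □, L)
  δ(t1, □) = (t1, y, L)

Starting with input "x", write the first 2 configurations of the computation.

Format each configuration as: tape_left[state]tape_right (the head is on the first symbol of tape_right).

Transitions applied:
Step 1: δ(t0, x) = (tR, y, R)

The first 2 configurations are:
[t0]x ⊢ y[tR]□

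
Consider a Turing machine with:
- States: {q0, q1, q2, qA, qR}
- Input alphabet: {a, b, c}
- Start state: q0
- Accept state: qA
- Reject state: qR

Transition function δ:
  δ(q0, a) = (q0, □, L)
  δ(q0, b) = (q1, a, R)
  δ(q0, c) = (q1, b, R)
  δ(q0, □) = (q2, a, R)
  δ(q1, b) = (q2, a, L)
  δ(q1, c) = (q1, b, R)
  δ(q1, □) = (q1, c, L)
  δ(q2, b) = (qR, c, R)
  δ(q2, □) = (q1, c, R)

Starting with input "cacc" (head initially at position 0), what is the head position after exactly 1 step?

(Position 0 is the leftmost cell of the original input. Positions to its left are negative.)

Execution trace (head position shown):
Step 0: [q0]cacc  (head at position 0)
Step 1: move right → b[q1]acc  (head at position 1)

After 1 step, the head is at position 1.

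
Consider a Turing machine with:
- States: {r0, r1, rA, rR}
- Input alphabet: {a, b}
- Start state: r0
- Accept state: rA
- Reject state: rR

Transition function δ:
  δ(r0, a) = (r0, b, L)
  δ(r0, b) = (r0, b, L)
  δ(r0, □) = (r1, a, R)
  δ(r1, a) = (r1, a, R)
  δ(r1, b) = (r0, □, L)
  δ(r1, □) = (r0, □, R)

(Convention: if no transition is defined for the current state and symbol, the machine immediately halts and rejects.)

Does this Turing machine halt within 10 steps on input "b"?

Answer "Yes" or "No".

Execution trace:
Initial: [r0]b
Step 1: δ(r0, b) = (r0, b, L) → [r0]□b
Step 2: δ(r0, □) = (r1, a, R) → a[r1]b
Step 3: δ(r1, b) = (r0, □, L) → [r0]a□
Step 4: δ(r0, a) = (r0, b, L) → [r0]□b□
Step 5: δ(r0, □) = (r1, a, R) → a[r1]b□
Step 6: δ(r1, b) = (r0, □, L) → [r0]a□□
Step 7: δ(r0, a) = (r0, b, L) → [r0]□b□□
Step 8: δ(r0, □) = (r1, a, R) → a[r1]b□□
Step 9: δ(r1, b) = (r0, □, L) → [r0]a□□□
Step 10: δ(r0, a) = (r0, b, L) → [r0]□b□□□

The machine has not reached a halting state after 10 steps.
The machine did not halt within the 10-step bound.

Answer: No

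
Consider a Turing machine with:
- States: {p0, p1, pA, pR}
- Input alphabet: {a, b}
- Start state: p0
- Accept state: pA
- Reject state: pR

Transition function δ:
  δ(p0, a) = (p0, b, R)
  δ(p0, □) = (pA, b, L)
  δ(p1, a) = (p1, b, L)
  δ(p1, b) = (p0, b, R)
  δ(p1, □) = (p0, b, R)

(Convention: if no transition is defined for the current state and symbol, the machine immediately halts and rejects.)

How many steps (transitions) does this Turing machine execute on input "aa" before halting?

Execution trace:
Initial: [p0]aa
Step 1: δ(p0, a) = (p0, b, R) → b[p0]a
Step 2: δ(p0, a) = (p0, b, R) → bb[p0]□
Step 3: δ(p0, □) = (pA, b, L) → b[pA]bb

The machine reaches the accept state pA and halts.

The machine executed 3 steps before halting.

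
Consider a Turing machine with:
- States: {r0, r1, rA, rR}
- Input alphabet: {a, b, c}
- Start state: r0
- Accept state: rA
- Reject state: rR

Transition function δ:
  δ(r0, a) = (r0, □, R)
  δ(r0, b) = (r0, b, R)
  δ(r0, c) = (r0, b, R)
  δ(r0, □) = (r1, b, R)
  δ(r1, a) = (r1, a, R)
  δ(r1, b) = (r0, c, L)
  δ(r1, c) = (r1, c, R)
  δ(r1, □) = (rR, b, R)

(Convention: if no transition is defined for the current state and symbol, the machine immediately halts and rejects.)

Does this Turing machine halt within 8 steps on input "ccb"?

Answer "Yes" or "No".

Execution trace:
Initial: [r0]ccb
Step 1: δ(r0, c) = (r0, b, R) → b[r0]cb
Step 2: δ(r0, c) = (r0, b, R) → bb[r0]b
Step 3: δ(r0, b) = (r0, b, R) → bbb[r0]□
Step 4: δ(r0, □) = (r1, b, R) → bbbb[r1]□
Step 5: δ(r1, □) = (rR, b, R) → bbbbb[rR]□

The machine reaches the reject state rR and halts.
The machine halted after 5 steps (within the 8-step bound).

Answer: Yes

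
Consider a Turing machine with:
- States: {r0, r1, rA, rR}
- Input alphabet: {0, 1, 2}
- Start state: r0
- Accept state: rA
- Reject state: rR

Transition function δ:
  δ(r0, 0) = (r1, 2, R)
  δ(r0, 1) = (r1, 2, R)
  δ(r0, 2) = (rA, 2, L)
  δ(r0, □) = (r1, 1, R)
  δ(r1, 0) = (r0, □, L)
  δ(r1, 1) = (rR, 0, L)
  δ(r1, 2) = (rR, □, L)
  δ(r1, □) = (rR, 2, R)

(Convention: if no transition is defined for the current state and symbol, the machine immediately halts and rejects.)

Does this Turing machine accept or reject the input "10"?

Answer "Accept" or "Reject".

Execution trace:
Initial: [r0]10
Step 1: δ(r0, 1) = (r1, 2, R) → 2[r1]0
Step 2: δ(r1, 0) = (r0, □, L) → [r0]2□
Step 3: δ(r0, 2) = (rA, 2, L) → [rA]□2□

The machine reaches the accept state rA and halts.

Answer: Accept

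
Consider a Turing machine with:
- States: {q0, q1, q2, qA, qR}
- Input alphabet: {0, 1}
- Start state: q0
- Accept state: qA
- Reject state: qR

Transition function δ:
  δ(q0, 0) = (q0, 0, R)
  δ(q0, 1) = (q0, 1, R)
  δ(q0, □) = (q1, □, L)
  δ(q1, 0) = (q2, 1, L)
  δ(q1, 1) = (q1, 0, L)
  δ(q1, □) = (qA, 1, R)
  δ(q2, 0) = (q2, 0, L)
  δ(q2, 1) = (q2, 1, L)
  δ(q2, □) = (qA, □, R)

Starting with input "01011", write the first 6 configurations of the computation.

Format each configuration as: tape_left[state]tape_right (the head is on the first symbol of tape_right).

Transitions applied:
Step 1: δ(q0, 0) = (q0, 0, R)
Step 2: δ(q0, 1) = (q0, 1, R)
Step 3: δ(q0, 0) = (q0, 0, R)
Step 4: δ(q0, 1) = (q0, 1, R)
Step 5: δ(q0, 1) = (q0, 1, R)

The first 6 configurations are:
[q0]01011 ⊢ 0[q0]1011 ⊢ 01[q0]011 ⊢ 010[q0]11 ⊢ 0101[q0]1 ⊢ 01011[q0]□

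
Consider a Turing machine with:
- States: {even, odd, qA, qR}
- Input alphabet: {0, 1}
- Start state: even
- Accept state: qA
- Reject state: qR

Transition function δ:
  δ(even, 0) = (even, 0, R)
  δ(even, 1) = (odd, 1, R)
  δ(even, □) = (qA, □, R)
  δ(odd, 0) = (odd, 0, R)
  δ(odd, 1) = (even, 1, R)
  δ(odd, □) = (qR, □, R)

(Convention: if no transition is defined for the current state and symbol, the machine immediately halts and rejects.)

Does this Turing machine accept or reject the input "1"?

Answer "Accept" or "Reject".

Execution trace:
Initial: [even]1
Step 1: δ(even, 1) = (odd, 1, R) → 1[odd]□
Step 2: δ(odd, □) = (qR, □, R) → 1□[qR]□

The machine reaches the reject state qR and halts.

Answer: Reject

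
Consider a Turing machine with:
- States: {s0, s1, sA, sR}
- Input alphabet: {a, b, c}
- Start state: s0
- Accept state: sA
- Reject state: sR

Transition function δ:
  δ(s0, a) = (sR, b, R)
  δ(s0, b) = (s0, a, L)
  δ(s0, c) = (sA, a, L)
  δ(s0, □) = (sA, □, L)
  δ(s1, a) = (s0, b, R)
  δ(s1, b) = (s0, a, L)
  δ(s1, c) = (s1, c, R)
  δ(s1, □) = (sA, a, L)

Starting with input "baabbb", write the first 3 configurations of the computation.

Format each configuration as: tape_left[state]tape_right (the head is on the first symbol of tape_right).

Transitions applied:
Step 1: δ(s0, b) = (s0, a, L)
Step 2: δ(s0, □) = (sA, □, L)

The first 3 configurations are:
[s0]baabbb ⊢ [s0]□aaabbb ⊢ [sA]□□aaabbb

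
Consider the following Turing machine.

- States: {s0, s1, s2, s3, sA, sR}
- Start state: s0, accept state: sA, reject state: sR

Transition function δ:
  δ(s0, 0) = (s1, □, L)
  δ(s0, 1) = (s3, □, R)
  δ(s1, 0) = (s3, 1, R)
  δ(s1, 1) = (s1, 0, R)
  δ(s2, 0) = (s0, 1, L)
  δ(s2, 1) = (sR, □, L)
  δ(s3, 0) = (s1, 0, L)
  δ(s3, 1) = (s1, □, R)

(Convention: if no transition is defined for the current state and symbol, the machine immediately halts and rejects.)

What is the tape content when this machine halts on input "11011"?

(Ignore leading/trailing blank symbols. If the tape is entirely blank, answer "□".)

Execution trace:
Initial: [s0]11011
Step 1: δ(s0, 1) = (s3, □, R) → □[s3]1011
Step 2: δ(s3, 1) = (s1, □, R) → □□[s1]011
Step 3: δ(s1, 0) = (s3, 1, R) → □□1[s3]11
Step 4: δ(s3, 1) = (s1, □, R) → □□1□[s1]1
Step 5: δ(s1, 1) = (s1, 0, R) → □□1□0[s1]□

No transition is defined for δ(s1, □). By convention the machine halts and rejects.

Final tape (ignoring leading/trailing blanks): 1□0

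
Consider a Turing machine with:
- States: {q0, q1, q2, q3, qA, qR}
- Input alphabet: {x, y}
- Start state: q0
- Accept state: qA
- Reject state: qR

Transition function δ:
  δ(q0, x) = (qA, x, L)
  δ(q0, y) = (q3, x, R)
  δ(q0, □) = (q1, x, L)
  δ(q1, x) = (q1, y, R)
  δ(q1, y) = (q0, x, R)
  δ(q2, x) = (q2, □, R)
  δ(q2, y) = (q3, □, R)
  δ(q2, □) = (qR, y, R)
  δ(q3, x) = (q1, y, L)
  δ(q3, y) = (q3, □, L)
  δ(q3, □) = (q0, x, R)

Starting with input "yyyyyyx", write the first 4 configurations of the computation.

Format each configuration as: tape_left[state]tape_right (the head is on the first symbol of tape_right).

Transitions applied:
Step 1: δ(q0, y) = (q3, x, R)
Step 2: δ(q3, y) = (q3, □, L)
Step 3: δ(q3, x) = (q1, y, L)

The first 4 configurations are:
[q0]yyyyyyx ⊢ x[q3]yyyyyx ⊢ [q3]x□yyyyx ⊢ [q1]□y□yyyyx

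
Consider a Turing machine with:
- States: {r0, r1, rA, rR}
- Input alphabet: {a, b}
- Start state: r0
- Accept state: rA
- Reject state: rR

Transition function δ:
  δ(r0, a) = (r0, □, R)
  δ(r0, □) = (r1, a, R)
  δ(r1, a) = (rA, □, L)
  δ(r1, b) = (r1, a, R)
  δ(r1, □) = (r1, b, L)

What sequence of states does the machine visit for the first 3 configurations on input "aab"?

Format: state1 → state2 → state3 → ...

Execution trace:
Initial: [r0]aab
Step 1: δ(r0, a) = (r0, □, R) → □[r0]ab
Step 2: δ(r0, a) = (r0, □, R) → □□[r0]b

No transition is defined for δ(r0, b). By convention the machine halts and rejects.

State sequence: r0 → r0 → r0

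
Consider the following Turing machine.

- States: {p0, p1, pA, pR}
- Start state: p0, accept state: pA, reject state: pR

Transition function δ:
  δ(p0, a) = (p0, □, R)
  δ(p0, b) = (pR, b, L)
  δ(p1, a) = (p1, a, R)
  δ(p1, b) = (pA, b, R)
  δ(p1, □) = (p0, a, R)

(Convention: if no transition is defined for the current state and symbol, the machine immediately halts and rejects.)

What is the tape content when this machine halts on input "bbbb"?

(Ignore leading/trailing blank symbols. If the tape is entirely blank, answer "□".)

Execution trace:
Initial: [p0]bbbb
Step 1: δ(p0, b) = (pR, b, L) → [pR]□bbbb

The machine reaches the reject state pR and halts.

Final tape (ignoring leading/trailing blanks): bbbb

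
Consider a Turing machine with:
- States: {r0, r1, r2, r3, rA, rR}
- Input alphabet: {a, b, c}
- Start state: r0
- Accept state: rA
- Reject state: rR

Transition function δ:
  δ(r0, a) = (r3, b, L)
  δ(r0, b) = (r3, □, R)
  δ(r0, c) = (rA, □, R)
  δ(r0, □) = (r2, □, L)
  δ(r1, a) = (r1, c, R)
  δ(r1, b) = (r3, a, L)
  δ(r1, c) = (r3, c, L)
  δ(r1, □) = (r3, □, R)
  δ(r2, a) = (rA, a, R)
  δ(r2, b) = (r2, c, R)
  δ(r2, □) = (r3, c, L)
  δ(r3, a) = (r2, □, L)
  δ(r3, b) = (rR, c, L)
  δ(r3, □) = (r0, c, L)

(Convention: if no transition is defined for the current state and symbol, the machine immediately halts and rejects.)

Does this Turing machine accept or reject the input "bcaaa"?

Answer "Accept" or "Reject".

Execution trace:
Initial: [r0]bcaaa
Step 1: δ(r0, b) = (r3, □, R) → □[r3]caaa

No transition is defined for δ(r3, c). By convention the machine halts and rejects.

Answer: Reject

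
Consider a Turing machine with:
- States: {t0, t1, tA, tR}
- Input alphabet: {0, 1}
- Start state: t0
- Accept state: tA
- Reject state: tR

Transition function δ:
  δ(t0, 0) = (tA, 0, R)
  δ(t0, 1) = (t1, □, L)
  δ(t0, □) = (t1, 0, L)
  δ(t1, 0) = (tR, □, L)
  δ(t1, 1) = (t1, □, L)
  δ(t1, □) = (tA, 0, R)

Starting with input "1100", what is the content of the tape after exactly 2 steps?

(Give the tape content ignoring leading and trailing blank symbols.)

Execution trace:
Initial: [t0]1100
Step 1: δ(t0, 1) = (t1, □, L) → [t1]□□100
Step 2: δ(t1, □) = (tA, 0, R) → 0[tA]□100

The machine reaches the accept state tA and halts.

After 2 steps, the tape (ignoring leading/trailing blanks) is: 0□100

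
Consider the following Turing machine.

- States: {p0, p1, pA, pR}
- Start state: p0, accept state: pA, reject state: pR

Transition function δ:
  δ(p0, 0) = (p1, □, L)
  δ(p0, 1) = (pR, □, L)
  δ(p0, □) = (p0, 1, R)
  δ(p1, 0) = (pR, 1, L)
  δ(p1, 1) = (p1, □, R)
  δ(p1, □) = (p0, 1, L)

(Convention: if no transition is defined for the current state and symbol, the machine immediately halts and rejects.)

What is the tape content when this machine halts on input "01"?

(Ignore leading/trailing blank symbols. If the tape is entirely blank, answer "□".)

Execution trace:
Initial: [p0]01
Step 1: δ(p0, 0) = (p1, □, L) → [p1]□□1
Step 2: δ(p1, □) = (p0, 1, L) → [p0]□1□1
Step 3: δ(p0, □) = (p0, 1, R) → 1[p0]1□1
Step 4: δ(p0, 1) = (pR, □, L) → [pR]1□□1

The machine reaches the reject state pR and halts.

Final tape (ignoring leading/trailing blanks): 1□□1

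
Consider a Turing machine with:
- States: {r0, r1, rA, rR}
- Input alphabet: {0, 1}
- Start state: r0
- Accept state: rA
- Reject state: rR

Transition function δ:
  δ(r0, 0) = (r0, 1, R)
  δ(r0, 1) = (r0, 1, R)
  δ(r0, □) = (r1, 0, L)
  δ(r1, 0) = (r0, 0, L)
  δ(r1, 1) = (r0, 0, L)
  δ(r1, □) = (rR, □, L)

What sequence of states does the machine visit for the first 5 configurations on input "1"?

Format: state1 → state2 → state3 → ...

Execution trace:
Initial: [r0]1
Step 1: δ(r0, 1) = (r0, 1, R) → 1[r0]□
Step 2: δ(r0, □) = (r1, 0, L) → [r1]10
Step 3: δ(r1, 1) = (r0, 0, L) → [r0]□00
Step 4: δ(r0, □) = (r1, 0, L) → [r1]□000

State sequence: r0 → r0 → r1 → r0 → r1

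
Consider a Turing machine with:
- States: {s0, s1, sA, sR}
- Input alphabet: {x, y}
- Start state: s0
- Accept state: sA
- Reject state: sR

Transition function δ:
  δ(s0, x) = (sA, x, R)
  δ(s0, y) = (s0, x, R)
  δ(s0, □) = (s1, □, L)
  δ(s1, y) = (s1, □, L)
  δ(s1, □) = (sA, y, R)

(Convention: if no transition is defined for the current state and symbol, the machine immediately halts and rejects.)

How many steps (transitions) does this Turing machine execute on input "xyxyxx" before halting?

Execution trace:
Initial: [s0]xyxyxx
Step 1: δ(s0, x) = (sA, x, R) → x[sA]yxyxx

The machine reaches the accept state sA and halts.

The machine executed 1 step before halting.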